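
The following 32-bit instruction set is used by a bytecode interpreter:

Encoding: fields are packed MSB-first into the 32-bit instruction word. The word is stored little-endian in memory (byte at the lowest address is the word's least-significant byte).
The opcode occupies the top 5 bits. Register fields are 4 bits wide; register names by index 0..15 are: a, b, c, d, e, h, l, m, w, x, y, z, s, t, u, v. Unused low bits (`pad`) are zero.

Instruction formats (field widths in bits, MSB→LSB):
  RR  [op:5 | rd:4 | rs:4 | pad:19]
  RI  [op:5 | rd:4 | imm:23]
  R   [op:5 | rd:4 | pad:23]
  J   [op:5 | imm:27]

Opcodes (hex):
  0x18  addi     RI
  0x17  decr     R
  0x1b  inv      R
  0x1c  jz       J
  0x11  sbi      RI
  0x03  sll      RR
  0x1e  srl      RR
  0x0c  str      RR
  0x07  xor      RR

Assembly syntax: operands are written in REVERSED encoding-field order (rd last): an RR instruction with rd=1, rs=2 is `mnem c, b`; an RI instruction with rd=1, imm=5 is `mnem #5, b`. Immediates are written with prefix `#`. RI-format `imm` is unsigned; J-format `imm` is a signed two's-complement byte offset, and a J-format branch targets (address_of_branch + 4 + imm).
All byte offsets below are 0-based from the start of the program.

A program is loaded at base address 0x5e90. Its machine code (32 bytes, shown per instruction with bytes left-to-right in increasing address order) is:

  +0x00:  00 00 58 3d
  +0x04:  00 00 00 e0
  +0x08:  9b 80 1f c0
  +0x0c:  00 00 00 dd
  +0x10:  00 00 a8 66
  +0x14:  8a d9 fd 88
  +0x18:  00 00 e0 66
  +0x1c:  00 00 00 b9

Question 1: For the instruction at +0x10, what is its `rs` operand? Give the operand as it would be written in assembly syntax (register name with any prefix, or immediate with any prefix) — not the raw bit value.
h

off 0x10: read 00 00 a8 66 as little → 0x66a80000
  opcode bits[31:27]=0xc: str/RR
  rd@[26:23]=0xd ⇒ t
  rs@[22:19]=0x5 ⇒ h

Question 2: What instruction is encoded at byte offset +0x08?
off 0x08: read 9b 80 1f c0 as little → 0xc01f809b
  opcode bits[31:27]=0x18: addi/RI
  [26:23] rd=0 = a
  [22:0] imm=2064539 = #2064539

addi #2064539, a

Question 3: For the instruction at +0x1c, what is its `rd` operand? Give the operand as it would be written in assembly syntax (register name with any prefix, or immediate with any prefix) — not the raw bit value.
off 0x1c: read 00 00 00 b9 as little → 0xb9000000
  top 5b → 0x17 → decr [R]
  rd@[26:23]=0x2 ⇒ c

c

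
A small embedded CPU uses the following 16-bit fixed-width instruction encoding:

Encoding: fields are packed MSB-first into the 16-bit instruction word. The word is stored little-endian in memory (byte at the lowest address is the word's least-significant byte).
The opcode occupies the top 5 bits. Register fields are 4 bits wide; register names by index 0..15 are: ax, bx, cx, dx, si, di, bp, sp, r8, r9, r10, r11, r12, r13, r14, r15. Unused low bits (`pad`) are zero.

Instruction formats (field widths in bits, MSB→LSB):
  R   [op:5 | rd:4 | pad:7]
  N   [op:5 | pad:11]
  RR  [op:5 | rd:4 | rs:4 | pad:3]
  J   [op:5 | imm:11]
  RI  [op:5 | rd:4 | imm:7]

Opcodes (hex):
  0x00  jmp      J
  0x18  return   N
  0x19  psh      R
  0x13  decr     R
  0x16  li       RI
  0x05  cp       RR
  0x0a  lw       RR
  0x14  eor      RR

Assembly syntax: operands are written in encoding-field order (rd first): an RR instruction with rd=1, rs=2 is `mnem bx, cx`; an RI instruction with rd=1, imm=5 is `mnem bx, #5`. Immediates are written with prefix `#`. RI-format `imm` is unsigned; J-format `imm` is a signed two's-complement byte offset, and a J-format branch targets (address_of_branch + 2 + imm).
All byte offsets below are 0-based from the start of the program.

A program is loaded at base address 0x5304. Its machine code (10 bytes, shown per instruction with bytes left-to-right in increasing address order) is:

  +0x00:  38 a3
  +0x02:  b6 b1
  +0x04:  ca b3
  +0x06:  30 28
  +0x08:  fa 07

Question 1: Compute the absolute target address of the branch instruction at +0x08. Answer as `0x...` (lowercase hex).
[08] fa 07 → 0x07fa
  top 5b → 0x0 → jmp [J]
  [10:0] imm=2042 (s11→-6) = #-6
  target = base 0x5304 + off 0x08 + 2 + imm -6 = 0x5308

0x5308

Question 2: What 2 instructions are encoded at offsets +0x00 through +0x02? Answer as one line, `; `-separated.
+0x00: 38 a3 ⇒ word 0xa338 (little)
  top 5b → 0x14 → eor [RR]
  rd@[10:7]=0x6 ⇒ bp
  rs@[6:3]=0x7 ⇒ sp
+0x02: b6 b1 ⇒ word 0xb1b6 (little)
  top 5b → 0x16 → li [RI]
  rd@[10:7]=0x3 ⇒ dx
  imm@[6:0]=0x36 ⇒ #54

eor bp, sp; li dx, #54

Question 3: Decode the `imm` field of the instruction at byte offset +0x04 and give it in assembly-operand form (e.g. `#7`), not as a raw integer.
[04] ca b3 → 0xb3ca
  opcode bits[15:11]=0x16: li/RI
  rd: (w>>7)&0xf=0x7 → sp
  imm: (w>>0)&0x7f=0x4a → #74

#74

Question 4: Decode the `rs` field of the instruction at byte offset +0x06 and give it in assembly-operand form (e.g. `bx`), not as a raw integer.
bp

[06] 30 28 → 0x2830
  top 5b → 0x5 → cp [RR]
  [10:7] rd=0 = ax
  [6:3] rs=6 = bp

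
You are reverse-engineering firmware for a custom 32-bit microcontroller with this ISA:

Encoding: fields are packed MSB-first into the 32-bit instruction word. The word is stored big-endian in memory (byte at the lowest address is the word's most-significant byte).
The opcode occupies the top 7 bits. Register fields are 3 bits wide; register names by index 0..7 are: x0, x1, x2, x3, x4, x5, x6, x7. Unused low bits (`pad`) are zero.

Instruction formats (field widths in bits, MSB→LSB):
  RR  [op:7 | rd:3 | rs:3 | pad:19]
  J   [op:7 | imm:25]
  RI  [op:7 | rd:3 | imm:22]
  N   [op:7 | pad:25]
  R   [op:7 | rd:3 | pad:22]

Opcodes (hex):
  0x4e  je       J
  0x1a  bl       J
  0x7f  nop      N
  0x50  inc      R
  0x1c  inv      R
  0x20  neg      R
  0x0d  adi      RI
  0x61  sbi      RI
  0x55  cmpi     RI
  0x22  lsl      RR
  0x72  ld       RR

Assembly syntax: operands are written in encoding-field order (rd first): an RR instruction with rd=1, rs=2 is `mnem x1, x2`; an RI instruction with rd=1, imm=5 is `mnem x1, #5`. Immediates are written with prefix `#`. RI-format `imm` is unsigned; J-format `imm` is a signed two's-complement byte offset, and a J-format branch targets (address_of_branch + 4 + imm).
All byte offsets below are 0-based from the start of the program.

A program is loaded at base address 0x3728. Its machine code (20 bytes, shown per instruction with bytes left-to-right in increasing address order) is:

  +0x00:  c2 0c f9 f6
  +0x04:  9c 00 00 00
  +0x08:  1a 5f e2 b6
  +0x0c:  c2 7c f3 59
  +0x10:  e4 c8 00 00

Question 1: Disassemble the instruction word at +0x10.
ld x3, x1

+0x10: e4 c8 00 00 ⇒ word 0xe4c80000 (big)
  opcode bits[31:25]=0x72: ld/RR
  rd: (w>>22)&0x7=0x3 → x3
  rs: (w>>19)&0x7=0x1 → x1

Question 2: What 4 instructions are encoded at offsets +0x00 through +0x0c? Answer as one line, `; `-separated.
sbi x0, #850422; je #0; adi x1, #2089654; sbi x1, #3994457

@+00  big-endian(c2 0c f9 f6) = 0xc20cf9f6
  op=0xc20cf9f6>>25=0x61 ⇒ sbi (RI)
  rd@[24:22]=0x0 ⇒ x0
  imm@[21:0]=0xcf9f6 ⇒ #850422
@+04  big-endian(9c 00 00 00) = 0x9c000000
  op=0x9c000000>>25=0x4e ⇒ je (J)
  imm@[24:0]=0x0 ⇒ #0
@+08  big-endian(1a 5f e2 b6) = 0x1a5fe2b6
  op=0x1a5fe2b6>>25=0xd ⇒ adi (RI)
  rd@[24:22]=0x1 ⇒ x1
  imm@[21:0]=0x1fe2b6 ⇒ #2089654
@+0c  big-endian(c2 7c f3 59) = 0xc27cf359
  op=0xc27cf359>>25=0x61 ⇒ sbi (RI)
  rd@[24:22]=0x1 ⇒ x1
  imm@[21:0]=0x3cf359 ⇒ #3994457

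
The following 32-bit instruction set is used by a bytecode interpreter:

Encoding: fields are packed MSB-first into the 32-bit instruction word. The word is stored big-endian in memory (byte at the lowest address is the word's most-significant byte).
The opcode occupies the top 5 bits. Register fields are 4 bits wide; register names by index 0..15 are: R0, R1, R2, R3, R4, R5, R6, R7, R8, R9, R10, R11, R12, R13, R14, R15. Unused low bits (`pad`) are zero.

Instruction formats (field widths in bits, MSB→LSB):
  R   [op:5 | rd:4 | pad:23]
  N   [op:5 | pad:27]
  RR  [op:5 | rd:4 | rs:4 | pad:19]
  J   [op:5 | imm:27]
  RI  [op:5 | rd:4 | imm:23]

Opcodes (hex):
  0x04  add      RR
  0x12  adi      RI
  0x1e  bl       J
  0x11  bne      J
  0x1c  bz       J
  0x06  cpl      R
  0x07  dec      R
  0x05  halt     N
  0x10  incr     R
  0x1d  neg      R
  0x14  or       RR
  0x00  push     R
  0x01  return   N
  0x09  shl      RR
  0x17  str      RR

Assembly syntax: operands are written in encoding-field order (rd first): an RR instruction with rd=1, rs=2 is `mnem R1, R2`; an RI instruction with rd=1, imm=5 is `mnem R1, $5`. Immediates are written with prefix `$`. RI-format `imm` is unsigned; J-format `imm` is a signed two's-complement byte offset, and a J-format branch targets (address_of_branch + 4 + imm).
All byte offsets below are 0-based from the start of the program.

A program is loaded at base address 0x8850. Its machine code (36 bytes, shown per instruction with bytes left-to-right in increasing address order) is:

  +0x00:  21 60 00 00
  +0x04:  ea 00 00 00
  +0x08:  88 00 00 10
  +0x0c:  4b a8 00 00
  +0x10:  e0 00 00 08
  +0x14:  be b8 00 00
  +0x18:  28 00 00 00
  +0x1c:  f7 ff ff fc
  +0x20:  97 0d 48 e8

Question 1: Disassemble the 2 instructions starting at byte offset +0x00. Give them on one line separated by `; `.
add R2, R12; neg R4

off 0x00: read 21 60 00 00 as big → 0x21600000
  opcode bits[31:27]=0x4: add/RR
  [26:23] rd=2 = R2
  [22:19] rs=12 = R12
off 0x04: read ea 00 00 00 as big → 0xea000000
  opcode bits[31:27]=0x1d: neg/R
  [26:23] rd=4 = R4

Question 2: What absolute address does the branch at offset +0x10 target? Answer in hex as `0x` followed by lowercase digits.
0x886c

[10] e0 00 00 08 → 0xe0000008
  op=0xe0000008>>27=0x1c ⇒ bz (J)
  imm@[26:0]=0x8 ⇒ $8
  target = base 0x8850 + off 0x10 + 4 + imm 8 = 0x886c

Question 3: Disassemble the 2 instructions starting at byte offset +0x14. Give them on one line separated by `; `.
str R13, R7; halt

[14] be b8 00 00 → 0xbeb80000
  op=0xbeb80000>>27=0x17 ⇒ str (RR)
  [26:23] rd=13 = R13
  [22:19] rs=7 = R7
[18] 28 00 00 00 → 0x28000000
  op=0x28000000>>27=0x5 ⇒ halt (N)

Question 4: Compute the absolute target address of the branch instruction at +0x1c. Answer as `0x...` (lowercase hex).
@+1c  big-endian(f7 ff ff fc) = 0xf7fffffc
  top 5b → 0x1e → bl [J]
  [26:0] imm=134217724 (s27→-4) = $-4
  target = base 0x8850 + off 0x1c + 4 + imm -4 = 0x886c

0x886c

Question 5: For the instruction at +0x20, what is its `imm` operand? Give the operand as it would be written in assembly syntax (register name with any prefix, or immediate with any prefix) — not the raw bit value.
$870632

+0x20: 97 0d 48 e8 ⇒ word 0x970d48e8 (big)
  op=0x970d48e8>>27=0x12 ⇒ adi (RI)
  [26:23] rd=14 = R14
  [22:0] imm=870632 = $870632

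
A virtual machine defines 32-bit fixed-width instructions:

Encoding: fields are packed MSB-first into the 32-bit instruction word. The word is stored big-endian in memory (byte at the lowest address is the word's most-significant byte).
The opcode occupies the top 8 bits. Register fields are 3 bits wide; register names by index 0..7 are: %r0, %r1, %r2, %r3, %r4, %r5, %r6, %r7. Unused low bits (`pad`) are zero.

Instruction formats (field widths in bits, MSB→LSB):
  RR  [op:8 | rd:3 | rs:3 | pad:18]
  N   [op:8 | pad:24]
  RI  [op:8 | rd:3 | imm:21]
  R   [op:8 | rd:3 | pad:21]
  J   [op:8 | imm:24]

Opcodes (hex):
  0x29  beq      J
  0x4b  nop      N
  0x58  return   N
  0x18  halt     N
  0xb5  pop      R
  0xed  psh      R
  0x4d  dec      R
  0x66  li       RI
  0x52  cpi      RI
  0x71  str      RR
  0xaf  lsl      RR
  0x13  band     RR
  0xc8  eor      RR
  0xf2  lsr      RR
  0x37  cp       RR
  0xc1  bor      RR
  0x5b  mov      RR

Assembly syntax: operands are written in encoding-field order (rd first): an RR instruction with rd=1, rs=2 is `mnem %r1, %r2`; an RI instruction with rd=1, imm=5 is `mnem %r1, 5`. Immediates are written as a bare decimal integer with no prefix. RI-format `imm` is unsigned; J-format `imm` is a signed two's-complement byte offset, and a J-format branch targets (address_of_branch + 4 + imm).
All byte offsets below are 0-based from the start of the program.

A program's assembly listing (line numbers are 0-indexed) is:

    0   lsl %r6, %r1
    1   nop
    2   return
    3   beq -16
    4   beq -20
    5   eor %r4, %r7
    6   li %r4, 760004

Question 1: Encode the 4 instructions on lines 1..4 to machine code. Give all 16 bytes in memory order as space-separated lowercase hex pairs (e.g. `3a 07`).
4b 00 00 00 58 00 00 00 29 ff ff f0 29 ff ff ec

L1: nop op=0x4b:8|pad=0:24 ⇒ 0x4b000000 ⇒ big 4b 00 00 00
L2: return op=0x58:8|pad=0:24 ⇒ 0x58000000 ⇒ big 58 00 00 00
L3: beq op=0x29:8|imm=-16:24 ⇒ 0x29fffff0 ⇒ big 29 ff ff f0
L4: beq op=0x29:8|imm=-20:24 ⇒ 0x29ffffec ⇒ big 29 ff ff ec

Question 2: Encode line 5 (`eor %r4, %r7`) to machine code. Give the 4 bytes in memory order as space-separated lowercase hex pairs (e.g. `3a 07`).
L5: eor op=0xc8:8|rd=4:3|rs=7:3|pad=0:18 ⇒ 0xc89c0000 ⇒ big c8 9c 00 00

c8 9c 00 00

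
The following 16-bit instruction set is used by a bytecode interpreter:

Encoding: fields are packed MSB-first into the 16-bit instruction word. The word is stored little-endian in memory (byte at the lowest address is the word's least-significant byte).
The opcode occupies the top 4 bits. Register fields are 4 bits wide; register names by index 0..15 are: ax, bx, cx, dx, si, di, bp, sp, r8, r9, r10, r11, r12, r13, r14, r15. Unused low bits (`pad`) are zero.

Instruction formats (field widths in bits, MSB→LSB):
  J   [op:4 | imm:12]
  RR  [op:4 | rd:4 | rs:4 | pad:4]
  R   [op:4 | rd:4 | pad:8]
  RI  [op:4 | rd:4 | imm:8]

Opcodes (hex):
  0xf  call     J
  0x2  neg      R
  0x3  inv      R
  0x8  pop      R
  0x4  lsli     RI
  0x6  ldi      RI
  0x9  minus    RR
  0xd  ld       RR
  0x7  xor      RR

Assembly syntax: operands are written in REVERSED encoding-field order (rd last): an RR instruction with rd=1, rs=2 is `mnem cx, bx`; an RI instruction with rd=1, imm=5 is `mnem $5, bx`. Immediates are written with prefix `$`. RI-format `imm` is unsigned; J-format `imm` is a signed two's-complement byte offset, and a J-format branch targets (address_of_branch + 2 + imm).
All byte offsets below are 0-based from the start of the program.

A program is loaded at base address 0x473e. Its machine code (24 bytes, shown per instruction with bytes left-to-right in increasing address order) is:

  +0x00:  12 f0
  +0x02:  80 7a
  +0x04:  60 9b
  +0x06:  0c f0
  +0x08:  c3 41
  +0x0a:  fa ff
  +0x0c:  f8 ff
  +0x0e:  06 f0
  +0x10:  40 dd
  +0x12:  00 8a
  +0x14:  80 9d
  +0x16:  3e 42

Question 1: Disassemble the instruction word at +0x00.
call $18

off 0x00: read 12 f0 as little → 0xf012
  top 4b → 0xf → call [J]
  imm@[11:0]=0x12 ⇒ $18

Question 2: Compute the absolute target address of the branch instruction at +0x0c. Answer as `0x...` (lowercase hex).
0x4744

@+0c  little-endian(f8 ff) = 0xfff8
  op=0xfff8>>12=0xf ⇒ call (J)
  [11:0] imm=4088 (s12→-8) = $-8
  target = base 0x473e + off 0x0c + 2 + imm -8 = 0x4744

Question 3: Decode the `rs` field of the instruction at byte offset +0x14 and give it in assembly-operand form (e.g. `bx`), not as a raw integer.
off 0x14: read 80 9d as little → 0x9d80
  op=0x9d80>>12=0x9 ⇒ minus (RR)
  [11:8] rd=13 = r13
  [7:4] rs=8 = r8

r8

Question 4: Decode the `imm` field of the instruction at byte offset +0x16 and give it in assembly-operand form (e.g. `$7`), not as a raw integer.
[16] 3e 42 → 0x423e
  top 4b → 0x4 → lsli [RI]
  [11:8] rd=2 = cx
  [7:0] imm=62 = $62

$62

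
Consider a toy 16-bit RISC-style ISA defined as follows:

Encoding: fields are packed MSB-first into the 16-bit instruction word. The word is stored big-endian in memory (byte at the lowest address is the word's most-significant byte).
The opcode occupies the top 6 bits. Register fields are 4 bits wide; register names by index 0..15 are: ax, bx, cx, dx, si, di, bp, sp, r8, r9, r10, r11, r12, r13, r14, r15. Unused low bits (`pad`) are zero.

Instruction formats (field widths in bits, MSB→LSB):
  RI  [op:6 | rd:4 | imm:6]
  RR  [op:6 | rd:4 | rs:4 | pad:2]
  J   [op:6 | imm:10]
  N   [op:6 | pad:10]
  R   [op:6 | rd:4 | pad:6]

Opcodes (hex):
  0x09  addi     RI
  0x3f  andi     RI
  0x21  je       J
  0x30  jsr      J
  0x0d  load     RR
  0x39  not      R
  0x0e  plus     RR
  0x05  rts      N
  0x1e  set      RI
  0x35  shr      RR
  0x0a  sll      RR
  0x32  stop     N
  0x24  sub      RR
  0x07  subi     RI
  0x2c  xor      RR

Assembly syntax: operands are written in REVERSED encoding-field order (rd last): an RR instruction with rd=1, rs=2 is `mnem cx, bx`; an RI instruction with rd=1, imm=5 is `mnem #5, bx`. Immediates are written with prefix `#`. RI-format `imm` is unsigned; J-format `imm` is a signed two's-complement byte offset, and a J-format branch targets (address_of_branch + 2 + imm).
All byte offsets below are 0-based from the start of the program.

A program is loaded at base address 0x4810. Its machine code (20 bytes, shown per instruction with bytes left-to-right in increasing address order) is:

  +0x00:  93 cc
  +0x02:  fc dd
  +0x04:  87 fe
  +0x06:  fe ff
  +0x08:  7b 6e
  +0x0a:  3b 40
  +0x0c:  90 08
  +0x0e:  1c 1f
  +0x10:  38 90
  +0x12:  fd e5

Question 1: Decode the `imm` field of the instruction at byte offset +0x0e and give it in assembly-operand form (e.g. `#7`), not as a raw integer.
[0e] 1c 1f → 0x1c1f
  opcode bits[15:10]=0x7: subi/RI
  rd@[9:6]=0x0 ⇒ ax
  imm@[5:0]=0x1f ⇒ #31

#31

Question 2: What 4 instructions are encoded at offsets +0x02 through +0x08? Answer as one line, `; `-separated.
[02] fc dd → 0xfcdd
  top 6b → 0x3f → andi [RI]
  [9:6] rd=3 = dx
  [5:0] imm=29 = #29
[04] 87 fe → 0x87fe
  top 6b → 0x21 → je [J]
  [9:0] imm=1022 (s10→-2) = #-2
[06] fe ff → 0xfeff
  top 6b → 0x3f → andi [RI]
  [9:6] rd=11 = r11
  [5:0] imm=63 = #63
[08] 7b 6e → 0x7b6e
  top 6b → 0x1e → set [RI]
  [9:6] rd=13 = r13
  [5:0] imm=46 = #46

andi #29, dx; je #-2; andi #63, r11; set #46, r13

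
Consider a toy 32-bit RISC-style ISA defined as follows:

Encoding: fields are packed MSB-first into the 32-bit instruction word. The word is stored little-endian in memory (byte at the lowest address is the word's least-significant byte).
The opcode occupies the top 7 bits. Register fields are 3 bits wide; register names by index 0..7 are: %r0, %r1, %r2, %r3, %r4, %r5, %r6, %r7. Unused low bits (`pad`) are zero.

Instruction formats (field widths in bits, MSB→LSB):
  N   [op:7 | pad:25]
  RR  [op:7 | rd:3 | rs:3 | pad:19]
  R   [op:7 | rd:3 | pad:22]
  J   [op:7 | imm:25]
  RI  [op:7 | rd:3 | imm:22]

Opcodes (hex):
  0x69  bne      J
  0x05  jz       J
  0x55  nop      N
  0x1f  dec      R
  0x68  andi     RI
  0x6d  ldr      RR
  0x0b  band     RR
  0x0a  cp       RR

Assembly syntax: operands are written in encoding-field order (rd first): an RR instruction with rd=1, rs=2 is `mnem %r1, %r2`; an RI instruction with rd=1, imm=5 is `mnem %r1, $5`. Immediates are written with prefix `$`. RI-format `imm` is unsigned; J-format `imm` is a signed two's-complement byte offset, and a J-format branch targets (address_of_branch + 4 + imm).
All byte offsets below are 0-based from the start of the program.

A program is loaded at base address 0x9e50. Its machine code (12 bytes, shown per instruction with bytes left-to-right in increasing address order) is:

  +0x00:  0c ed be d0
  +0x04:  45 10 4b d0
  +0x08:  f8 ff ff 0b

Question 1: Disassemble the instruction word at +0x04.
@+04  little-endian(45 10 4b d0) = 0xd04b1045
  op=0xd04b1045>>25=0x68 ⇒ andi (RI)
  rd: (w>>22)&0x7=0x1 → %r1
  imm: (w>>0)&0x3fffff=0xb1045 → $725061

andi %r1, $725061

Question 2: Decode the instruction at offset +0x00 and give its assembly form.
+0x00: 0c ed be d0 ⇒ word 0xd0beed0c (little)
  top 7b → 0x68 → andi [RI]
  [24:22] rd=2 = %r2
  [21:0] imm=4123916 = $4123916

andi %r2, $4123916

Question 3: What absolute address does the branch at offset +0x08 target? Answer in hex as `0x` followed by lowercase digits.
@+08  little-endian(f8 ff ff 0b) = 0x0bfffff8
  opcode bits[31:25]=0x5: jz/J
  [24:0] imm=33554424 (s25→-8) = $-8
  target = base 0x9e50 + off 0x08 + 4 + imm -8 = 0x9e54

0x9e54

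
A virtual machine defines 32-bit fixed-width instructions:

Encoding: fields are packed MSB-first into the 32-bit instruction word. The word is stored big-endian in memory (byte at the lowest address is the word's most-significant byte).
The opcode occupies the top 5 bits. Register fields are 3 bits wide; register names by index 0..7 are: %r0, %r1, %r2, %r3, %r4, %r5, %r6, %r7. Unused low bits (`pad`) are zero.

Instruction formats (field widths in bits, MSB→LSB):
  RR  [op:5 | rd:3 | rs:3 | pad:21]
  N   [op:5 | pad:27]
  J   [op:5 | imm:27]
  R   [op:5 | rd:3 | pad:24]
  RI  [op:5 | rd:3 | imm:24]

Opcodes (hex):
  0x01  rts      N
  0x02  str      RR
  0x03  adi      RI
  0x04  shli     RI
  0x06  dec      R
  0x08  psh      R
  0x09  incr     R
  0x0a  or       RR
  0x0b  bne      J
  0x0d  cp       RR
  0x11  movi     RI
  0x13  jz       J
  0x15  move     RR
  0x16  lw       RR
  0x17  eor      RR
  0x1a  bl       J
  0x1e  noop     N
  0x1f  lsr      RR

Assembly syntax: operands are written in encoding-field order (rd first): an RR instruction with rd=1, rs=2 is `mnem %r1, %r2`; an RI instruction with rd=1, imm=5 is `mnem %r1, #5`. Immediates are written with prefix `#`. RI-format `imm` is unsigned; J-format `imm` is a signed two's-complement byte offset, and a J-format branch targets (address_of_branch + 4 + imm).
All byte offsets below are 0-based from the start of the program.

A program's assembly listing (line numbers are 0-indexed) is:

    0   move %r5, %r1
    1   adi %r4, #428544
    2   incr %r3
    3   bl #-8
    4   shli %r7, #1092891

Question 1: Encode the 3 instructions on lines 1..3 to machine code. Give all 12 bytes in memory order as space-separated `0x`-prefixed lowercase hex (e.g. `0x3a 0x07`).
0x1c 0x06 0x8a 0x00 0x4b 0x00 0x00 0x00 0xd7 0xff 0xff 0xf8

1. adi fields op=0x3:5|rd=4:3|imm=428544:24 → word 1c068a00h → 1c 06 8a 00
2. incr fields op=0x9:5|rd=3:3|pad=0:24 → word 4b000000h → 4b 00 00 00
3. bl fields op=0x1a:5|imm=-8:27 → word d7fffff8h → d7 ff ff f8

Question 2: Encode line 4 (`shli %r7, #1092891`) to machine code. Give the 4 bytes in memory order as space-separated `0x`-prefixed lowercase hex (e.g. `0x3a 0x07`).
0x27 0x10 0xad 0x1b

4. shli fields op=0x4:5|rd=7:3|imm=1092891:24 → word 2710ad1bh → 27 10 ad 1b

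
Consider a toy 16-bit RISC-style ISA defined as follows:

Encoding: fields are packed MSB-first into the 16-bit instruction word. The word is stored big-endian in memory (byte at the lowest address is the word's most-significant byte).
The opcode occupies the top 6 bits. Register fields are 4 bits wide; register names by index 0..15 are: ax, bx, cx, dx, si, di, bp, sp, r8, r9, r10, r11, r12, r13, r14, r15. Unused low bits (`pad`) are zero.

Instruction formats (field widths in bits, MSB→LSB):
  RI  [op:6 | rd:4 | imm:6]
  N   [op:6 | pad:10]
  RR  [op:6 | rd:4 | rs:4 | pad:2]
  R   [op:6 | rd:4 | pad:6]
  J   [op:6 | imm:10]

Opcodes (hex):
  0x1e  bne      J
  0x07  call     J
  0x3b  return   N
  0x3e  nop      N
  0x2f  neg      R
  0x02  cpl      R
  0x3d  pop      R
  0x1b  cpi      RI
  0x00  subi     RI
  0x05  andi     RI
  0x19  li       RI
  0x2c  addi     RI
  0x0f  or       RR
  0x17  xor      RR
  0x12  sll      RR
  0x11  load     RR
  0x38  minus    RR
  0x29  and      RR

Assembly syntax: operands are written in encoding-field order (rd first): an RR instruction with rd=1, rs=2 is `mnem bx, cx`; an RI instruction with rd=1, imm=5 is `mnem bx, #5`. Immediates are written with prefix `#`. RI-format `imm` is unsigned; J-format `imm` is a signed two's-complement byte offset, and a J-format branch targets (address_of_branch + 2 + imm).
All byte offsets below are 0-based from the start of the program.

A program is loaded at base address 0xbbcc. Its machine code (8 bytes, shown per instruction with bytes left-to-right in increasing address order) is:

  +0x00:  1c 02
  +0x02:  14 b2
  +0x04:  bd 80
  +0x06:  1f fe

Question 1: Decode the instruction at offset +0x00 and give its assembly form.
@+00  big-endian(1c 02) = 0x1c02
  top 6b → 0x7 → call [J]
  imm: (w>>0)&0x3ff=0x2 → #2

call #2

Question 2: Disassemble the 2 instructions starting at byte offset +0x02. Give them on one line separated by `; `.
off 0x02: read 14 b2 as big → 0x14b2
  op=0x14b2>>10=0x5 ⇒ andi (RI)
  rd: (w>>6)&0xf=0x2 → cx
  imm: (w>>0)&0x3f=0x32 → #50
off 0x04: read bd 80 as big → 0xbd80
  op=0xbd80>>10=0x2f ⇒ neg (R)
  rd: (w>>6)&0xf=0x6 → bp

andi cx, #50; neg bp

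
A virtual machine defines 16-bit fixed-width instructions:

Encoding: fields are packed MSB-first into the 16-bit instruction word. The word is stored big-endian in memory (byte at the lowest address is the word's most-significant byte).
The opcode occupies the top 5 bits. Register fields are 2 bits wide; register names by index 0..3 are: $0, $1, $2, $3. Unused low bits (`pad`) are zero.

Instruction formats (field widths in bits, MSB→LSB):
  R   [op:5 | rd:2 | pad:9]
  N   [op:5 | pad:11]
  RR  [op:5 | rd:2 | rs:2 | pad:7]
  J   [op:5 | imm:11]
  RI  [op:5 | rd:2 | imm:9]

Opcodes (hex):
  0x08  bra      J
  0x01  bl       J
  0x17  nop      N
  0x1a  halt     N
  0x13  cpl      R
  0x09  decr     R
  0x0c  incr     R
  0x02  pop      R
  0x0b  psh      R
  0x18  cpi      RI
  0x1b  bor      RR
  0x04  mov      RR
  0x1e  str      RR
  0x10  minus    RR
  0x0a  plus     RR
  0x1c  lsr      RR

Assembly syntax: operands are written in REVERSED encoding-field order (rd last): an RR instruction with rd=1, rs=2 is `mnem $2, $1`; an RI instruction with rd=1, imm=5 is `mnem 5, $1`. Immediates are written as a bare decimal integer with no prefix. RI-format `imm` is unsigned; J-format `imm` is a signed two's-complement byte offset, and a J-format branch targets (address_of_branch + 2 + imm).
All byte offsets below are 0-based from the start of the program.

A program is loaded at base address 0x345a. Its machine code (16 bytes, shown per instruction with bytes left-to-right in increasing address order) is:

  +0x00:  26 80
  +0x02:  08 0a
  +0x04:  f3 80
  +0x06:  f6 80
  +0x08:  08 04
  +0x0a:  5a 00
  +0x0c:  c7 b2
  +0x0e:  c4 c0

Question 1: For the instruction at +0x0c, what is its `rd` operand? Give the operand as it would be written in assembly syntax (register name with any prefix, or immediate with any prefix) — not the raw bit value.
@+0c  big-endian(c7 b2) = 0xc7b2
  top 5b → 0x18 → cpi [RI]
  rd: (w>>9)&0x3=0x3 → $3
  imm: (w>>0)&0x1ff=0x1b2 → 434

$3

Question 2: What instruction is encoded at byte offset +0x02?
bl 10

off 0x02: read 08 0a as big → 0x080a
  opcode bits[15:11]=0x1: bl/J
  [10:0] imm=10 = 10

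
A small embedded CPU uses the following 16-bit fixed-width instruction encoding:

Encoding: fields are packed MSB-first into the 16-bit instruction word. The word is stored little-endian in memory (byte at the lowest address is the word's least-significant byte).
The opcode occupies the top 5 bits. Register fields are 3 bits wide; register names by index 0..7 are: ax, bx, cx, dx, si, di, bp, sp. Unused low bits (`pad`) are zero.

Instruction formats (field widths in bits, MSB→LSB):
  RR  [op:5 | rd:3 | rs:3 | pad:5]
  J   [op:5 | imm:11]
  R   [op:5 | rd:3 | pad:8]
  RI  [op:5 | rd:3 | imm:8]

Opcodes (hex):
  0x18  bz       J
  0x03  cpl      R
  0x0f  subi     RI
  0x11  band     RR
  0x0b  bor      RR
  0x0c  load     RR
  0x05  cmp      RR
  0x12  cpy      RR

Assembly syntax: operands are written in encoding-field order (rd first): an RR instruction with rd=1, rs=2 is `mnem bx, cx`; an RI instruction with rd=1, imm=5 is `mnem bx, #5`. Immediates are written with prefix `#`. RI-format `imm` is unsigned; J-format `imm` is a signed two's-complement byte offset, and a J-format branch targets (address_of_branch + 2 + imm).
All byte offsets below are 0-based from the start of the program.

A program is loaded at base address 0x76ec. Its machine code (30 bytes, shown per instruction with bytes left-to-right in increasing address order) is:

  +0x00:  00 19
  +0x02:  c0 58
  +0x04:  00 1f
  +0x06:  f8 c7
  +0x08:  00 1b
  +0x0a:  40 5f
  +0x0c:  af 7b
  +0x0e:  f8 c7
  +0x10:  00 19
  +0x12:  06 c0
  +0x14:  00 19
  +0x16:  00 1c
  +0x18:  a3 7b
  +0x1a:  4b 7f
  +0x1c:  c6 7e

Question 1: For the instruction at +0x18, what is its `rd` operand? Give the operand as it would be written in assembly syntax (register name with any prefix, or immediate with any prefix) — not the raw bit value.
off 0x18: read a3 7b as little → 0x7ba3
  op=0x7ba3>>11=0xf ⇒ subi (RI)
  rd: (w>>8)&0x7=0x3 → dx
  imm: (w>>0)&0xff=0xa3 → #163

dx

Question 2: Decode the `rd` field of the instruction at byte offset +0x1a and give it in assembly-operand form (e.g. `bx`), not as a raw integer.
sp

[1a] 4b 7f → 0x7f4b
  top 5b → 0xf → subi [RI]
  rd: (w>>8)&0x7=0x7 → sp
  imm: (w>>0)&0xff=0x4b → #75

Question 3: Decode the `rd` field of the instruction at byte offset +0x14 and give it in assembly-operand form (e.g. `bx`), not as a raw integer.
[14] 00 19 → 0x1900
  top 5b → 0x3 → cpl [R]
  [10:8] rd=1 = bx

bx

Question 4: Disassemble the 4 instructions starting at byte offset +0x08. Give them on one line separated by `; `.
cpl dx; bor sp, cx; subi dx, #175; bz #-8

[08] 00 1b → 0x1b00
  opcode bits[15:11]=0x3: cpl/R
  rd@[10:8]=0x3 ⇒ dx
[0a] 40 5f → 0x5f40
  opcode bits[15:11]=0xb: bor/RR
  rd@[10:8]=0x7 ⇒ sp
  rs@[7:5]=0x2 ⇒ cx
[0c] af 7b → 0x7baf
  opcode bits[15:11]=0xf: subi/RI
  rd@[10:8]=0x3 ⇒ dx
  imm@[7:0]=0xaf ⇒ #175
[0e] f8 c7 → 0xc7f8
  opcode bits[15:11]=0x18: bz/J
  imm@[10:0]=0x7f8 (s11→-8) ⇒ #-8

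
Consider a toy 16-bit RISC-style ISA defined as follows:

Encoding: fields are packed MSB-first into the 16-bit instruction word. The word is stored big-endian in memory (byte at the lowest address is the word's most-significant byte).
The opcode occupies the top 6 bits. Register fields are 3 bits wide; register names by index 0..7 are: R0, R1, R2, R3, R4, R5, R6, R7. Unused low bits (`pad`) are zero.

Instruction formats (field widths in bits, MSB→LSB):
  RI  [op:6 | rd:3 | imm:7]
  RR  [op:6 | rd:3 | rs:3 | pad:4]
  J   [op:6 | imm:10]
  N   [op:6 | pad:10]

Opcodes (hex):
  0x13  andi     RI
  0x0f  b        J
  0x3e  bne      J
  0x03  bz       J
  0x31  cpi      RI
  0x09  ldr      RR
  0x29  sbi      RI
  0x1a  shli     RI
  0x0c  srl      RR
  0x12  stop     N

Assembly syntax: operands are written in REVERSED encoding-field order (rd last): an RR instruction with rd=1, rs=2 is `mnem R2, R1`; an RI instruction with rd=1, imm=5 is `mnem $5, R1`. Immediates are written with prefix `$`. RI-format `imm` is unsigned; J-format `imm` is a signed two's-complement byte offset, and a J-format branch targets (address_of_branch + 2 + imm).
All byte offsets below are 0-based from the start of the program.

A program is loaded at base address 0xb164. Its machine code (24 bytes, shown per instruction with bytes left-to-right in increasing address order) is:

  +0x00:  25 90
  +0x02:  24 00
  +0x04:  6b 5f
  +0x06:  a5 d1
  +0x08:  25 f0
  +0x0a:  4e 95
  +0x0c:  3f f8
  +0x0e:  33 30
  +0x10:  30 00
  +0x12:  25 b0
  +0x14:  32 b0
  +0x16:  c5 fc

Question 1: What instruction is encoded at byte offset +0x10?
srl R0, R0

+0x10: 30 00 ⇒ word 0x3000 (big)
  op=0x3000>>10=0xc ⇒ srl (RR)
  [9:7] rd=0 = R0
  [6:4] rs=0 = R0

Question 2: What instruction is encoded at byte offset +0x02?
ldr R0, R0

+0x02: 24 00 ⇒ word 0x2400 (big)
  op=0x2400>>10=0x9 ⇒ ldr (RR)
  [9:7] rd=0 = R0
  [6:4] rs=0 = R0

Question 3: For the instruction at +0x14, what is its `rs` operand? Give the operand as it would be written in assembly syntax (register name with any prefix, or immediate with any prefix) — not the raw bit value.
off 0x14: read 32 b0 as big → 0x32b0
  opcode bits[15:10]=0xc: srl/RR
  rd@[9:7]=0x5 ⇒ R5
  rs@[6:4]=0x3 ⇒ R3

R3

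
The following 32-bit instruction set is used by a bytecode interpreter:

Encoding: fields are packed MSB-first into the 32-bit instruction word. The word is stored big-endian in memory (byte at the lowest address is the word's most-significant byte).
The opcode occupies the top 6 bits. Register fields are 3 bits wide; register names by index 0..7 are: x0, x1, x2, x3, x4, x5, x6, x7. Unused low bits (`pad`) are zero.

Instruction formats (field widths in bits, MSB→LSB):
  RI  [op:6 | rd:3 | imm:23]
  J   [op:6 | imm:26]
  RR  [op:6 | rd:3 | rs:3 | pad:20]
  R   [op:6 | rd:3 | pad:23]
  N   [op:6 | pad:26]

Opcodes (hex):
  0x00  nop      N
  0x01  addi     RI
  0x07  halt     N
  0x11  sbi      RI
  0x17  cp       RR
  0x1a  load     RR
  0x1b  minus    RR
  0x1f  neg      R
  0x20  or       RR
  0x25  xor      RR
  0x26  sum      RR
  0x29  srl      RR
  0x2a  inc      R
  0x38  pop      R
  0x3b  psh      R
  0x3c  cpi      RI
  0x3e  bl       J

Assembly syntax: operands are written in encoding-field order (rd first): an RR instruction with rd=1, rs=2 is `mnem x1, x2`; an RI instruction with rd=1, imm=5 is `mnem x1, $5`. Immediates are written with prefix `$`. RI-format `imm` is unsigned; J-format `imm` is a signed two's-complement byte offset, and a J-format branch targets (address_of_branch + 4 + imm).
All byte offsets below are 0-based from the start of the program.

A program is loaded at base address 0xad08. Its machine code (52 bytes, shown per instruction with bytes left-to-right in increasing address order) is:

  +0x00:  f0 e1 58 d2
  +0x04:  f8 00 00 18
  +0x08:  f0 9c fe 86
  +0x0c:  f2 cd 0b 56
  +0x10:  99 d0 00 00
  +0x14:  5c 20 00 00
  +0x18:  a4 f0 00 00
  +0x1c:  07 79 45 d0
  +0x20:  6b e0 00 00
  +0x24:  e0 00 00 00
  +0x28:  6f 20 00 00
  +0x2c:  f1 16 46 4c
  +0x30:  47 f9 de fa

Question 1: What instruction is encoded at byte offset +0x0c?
+0x0c: f2 cd 0b 56 ⇒ word 0xf2cd0b56 (big)
  opcode bits[31:26]=0x3c: cpi/RI
  rd@[25:23]=0x5 ⇒ x5
  imm@[22:0]=0x4d0b56 ⇒ $5049174

cpi x5, $5049174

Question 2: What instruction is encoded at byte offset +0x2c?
cpi x2, $1459788

[2c] f1 16 46 4c → 0xf116464c
  opcode bits[31:26]=0x3c: cpi/RI
  rd@[25:23]=0x2 ⇒ x2
  imm@[22:0]=0x16464c ⇒ $1459788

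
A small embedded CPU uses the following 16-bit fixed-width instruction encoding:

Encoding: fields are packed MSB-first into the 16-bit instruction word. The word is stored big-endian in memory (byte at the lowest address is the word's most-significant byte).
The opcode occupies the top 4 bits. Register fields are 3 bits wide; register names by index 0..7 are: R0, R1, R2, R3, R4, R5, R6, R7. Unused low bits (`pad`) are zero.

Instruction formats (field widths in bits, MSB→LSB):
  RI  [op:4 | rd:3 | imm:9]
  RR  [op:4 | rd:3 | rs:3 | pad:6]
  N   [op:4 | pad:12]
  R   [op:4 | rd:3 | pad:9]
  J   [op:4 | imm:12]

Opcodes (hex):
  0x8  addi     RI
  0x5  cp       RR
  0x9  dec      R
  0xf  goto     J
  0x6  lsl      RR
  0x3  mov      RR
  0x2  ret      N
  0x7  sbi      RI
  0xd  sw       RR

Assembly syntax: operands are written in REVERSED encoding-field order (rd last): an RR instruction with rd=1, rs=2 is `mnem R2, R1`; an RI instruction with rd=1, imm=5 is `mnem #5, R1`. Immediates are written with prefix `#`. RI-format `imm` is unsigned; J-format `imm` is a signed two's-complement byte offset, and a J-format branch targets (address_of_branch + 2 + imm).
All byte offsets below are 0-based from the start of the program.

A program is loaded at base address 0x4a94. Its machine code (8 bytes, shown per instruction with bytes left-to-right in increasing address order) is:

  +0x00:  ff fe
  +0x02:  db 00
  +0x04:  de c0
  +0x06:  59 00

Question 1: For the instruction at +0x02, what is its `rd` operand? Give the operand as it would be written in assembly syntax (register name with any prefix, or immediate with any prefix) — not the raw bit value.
@+02  big-endian(db 00) = 0xdb00
  op=0xdb00>>12=0xd ⇒ sw (RR)
  rd: (w>>9)&0x7=0x5 → R5
  rs: (w>>6)&0x7=0x4 → R4

R5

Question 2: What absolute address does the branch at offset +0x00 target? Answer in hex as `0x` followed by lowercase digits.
off 0x00: read ff fe as big → 0xfffe
  op=0xfffe>>12=0xf ⇒ goto (J)
  imm@[11:0]=0xffe (s12→-2) ⇒ #-2
  target = base 0x4a94 + off 0x00 + 2 + imm -2 = 0x4a94

0x4a94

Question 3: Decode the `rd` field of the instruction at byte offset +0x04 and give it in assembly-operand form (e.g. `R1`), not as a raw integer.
R7

off 0x04: read de c0 as big → 0xdec0
  opcode bits[15:12]=0xd: sw/RR
  rd: (w>>9)&0x7=0x7 → R7
  rs: (w>>6)&0x7=0x3 → R3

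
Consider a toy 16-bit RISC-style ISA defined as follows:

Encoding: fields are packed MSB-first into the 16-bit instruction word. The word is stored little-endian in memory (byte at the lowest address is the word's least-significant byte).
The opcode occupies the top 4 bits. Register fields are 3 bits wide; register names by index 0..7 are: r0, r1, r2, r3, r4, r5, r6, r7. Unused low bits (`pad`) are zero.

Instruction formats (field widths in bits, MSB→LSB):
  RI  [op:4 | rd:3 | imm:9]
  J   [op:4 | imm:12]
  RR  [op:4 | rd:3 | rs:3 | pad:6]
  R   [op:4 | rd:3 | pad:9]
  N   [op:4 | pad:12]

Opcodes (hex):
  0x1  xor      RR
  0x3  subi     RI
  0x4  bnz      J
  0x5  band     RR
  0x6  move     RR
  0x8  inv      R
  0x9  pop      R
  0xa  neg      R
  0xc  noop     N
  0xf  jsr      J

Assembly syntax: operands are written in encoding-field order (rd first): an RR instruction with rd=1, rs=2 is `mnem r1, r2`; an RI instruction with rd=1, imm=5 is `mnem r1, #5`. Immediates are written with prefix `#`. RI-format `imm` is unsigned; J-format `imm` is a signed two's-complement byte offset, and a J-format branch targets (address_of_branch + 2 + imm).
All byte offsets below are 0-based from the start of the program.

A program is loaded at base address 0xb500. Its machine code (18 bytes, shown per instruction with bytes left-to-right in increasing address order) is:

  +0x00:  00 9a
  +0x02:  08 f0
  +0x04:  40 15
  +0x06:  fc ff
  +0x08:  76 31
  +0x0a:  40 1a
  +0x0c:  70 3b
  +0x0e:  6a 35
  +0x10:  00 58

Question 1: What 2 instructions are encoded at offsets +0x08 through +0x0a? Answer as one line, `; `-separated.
off 0x08: read 76 31 as little → 0x3176
  op=0x3176>>12=0x3 ⇒ subi (RI)
  rd: (w>>9)&0x7=0x0 → r0
  imm: (w>>0)&0x1ff=0x176 → #374
off 0x0a: read 40 1a as little → 0x1a40
  op=0x1a40>>12=0x1 ⇒ xor (RR)
  rd: (w>>9)&0x7=0x5 → r5
  rs: (w>>6)&0x7=0x1 → r1

subi r0, #374; xor r5, r1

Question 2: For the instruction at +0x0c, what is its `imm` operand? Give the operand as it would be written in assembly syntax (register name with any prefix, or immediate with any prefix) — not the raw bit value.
+0x0c: 70 3b ⇒ word 0x3b70 (little)
  opcode bits[15:12]=0x3: subi/RI
  rd: (w>>9)&0x7=0x5 → r5
  imm: (w>>0)&0x1ff=0x170 → #368

#368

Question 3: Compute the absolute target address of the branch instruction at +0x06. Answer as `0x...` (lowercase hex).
@+06  little-endian(fc ff) = 0xfffc
  top 4b → 0xf → jsr [J]
  imm@[11:0]=0xffc (s12→-4) ⇒ #-4
  target = base 0xb500 + off 0x06 + 2 + imm -4 = 0xb504

0xb504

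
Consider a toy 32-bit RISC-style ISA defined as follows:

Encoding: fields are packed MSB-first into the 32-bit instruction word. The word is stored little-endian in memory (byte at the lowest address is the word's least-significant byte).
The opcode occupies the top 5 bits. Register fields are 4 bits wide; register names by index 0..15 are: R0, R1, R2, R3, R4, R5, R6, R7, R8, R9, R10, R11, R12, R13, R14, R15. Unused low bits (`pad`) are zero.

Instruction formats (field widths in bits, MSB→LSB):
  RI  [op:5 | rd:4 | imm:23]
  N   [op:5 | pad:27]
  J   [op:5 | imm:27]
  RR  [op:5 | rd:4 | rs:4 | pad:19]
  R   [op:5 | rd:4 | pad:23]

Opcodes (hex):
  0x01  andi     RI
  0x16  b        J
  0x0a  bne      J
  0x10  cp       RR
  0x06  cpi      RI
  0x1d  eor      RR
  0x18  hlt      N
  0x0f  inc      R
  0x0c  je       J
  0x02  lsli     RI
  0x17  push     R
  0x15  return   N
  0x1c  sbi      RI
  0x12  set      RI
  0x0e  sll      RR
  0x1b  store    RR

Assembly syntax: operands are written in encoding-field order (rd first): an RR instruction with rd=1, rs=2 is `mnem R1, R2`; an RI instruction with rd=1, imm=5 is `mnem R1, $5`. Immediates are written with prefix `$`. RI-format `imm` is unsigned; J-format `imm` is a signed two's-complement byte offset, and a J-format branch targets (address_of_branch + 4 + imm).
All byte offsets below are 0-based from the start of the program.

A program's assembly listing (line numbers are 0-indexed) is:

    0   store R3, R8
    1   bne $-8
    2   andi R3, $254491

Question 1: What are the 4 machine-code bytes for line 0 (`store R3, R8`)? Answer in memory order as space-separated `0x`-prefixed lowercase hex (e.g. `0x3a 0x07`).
0x00 0x00 0xc0 0xd9

0. store fields op=0x1b:5|rd=3:4|rs=8:4|pad=0:19 → word d9c00000h → 00 00 c0 d9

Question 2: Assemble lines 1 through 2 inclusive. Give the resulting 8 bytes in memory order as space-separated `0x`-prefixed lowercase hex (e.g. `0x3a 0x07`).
0xf8 0xff 0xff 0x57 0x1b 0xe2 0x83 0x09

L1: bne op=0xa:5|imm=-8:27 ⇒ 0x57fffff8 ⇒ little f8 ff ff 57
L2: andi op=0x1:5|rd=3:4|imm=254491:23 ⇒ 0x0983e21b ⇒ little 1b e2 83 09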